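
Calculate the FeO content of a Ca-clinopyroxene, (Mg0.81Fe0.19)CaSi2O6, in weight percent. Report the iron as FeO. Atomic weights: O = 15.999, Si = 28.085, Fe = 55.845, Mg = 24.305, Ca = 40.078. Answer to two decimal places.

M((Mg0.81Fe0.19)CaSi2O6) = 222.540 g/mol; M(FeO) = 71.844 g/mol.
Moles FeO per formula unit = 0.19 Fe ÷ 1 = 0.1900.
FeO fraction = (0.1900 × 71.844) / 222.540 = 13.650/222.540 = 0.0613.

6.13 wt%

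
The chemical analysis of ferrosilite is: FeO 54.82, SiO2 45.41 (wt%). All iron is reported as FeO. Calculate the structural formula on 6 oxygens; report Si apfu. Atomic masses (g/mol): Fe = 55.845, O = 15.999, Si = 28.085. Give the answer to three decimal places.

1.994 Si apfu

FeO: 54.82/71.844 = 0.76304 mol → 0.76304 mol Fe, 0.76304 mol O.
SiO2: 45.41/60.083 = 0.75579 mol → 0.75579 mol Si, 1.51158 mol O.
Total oxygen = 2.27462 mol. Normalization factor = 6/2.27462 = 2.63780.
Si per 6 O = 0.75579 × 2.63780 = 1.994.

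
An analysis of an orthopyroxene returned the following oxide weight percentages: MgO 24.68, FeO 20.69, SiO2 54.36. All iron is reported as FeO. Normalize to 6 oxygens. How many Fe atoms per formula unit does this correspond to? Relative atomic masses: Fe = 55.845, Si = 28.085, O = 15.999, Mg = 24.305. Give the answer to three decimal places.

0.638 Fe apfu

MgO (M=40.304): mol = 0.61235; Mg = 0.61235, O = 0.61235.
FeO (M=71.844): mol = 0.28799; Fe = 0.28799, O = 0.28799.
SiO2 (M=60.083): mol = 0.90475; Si = 0.90475, O = 1.80950.
ΣO = 2.70984; factor = 6/ΣO = 2.21415.
Fe apfu = 0.28799 × 2.21415 = 0.638.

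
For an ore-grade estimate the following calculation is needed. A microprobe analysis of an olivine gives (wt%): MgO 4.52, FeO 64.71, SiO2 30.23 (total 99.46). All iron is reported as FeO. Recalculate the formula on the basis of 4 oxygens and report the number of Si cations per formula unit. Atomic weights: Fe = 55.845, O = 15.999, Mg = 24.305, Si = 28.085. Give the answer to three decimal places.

MgO (M=40.304): mol = 0.11215; Mg = 0.11215, O = 0.11215.
FeO (M=71.844): mol = 0.90070; Fe = 0.90070, O = 0.90070.
SiO2 (M=60.083): mol = 0.50314; Si = 0.50314, O = 1.00628.
ΣO = 2.01913; factor = 4/ΣO = 1.98105.
Si apfu = 0.50314 × 1.98105 = 0.997.

0.997 Si apfu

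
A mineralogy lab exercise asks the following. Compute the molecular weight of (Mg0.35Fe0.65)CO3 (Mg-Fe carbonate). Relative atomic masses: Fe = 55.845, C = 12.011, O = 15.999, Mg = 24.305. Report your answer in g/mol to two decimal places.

104.81 g/mol

M = 0.35·24.305 + 0.65·55.845 + 1·12.011 + 3·15.999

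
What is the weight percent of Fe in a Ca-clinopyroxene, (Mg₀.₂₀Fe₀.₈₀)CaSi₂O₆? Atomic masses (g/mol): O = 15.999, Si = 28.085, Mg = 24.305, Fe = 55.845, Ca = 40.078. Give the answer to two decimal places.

18.48 mass %

M((Mg₀.₂₀Fe₀.₈₀)CaSi₂O₆) = 241.779 g/mol.
Fe contributes 0.80 × 55.845 = 44.676 g per mole.
44.676/241.779 = 0.1848 → 18.48%.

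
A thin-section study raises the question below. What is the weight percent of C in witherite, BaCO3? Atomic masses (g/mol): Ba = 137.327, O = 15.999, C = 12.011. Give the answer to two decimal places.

M(BaCO3) = 197.335 g/mol.
C contributes 1 × 12.011 = 12.011 g per mole.
12.011/197.335 = 0.0609 → 6.09%.

6.09 weight percent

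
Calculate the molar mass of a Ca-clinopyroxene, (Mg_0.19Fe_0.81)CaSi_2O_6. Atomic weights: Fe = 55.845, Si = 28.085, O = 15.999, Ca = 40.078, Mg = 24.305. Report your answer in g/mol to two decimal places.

242.09 g/mol

The formula mass is the sum 0.19*24.305 + 0.81*55.845 + 1*40.078 + 2*28.085 + 6*15.999.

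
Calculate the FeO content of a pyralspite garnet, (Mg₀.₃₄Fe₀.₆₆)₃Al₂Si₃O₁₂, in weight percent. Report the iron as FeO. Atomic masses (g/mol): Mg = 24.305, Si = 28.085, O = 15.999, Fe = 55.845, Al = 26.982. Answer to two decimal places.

Molar mass of (Mg₀.₃₄Fe₀.₆₆)₃Al₂Si₃O₁₂ = 1.02*24.305 + 1.98*55.845 + 2*26.982 + 3*28.085 + 12*15.999 = 465.571 g/mol.
Each formula unit contains 1.98 Fe, equivalent to 1.98/1 = 1.9800 mol FeO.
M(FeO) = 1×55.845 + 1×15.999 = 71.844 g/mol.
Mass of FeO per formula unit = 1.9800 × 71.844 = 142.251 g.
FeO wt% = 142.251 / 465.571 × 100 = 30.55%.

30.55 wt%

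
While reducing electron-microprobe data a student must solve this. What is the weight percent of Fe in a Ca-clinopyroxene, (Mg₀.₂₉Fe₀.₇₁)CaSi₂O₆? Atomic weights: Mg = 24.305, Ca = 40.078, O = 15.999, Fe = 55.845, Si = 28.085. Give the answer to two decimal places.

M((Mg₀.₂₉Fe₀.₇₁)CaSi₂O₆) = 238.940 g/mol.
Fe contributes 0.71 × 55.845 = 39.650 g per mole.
39.650/238.940 = 0.1659 → 16.59%.

16.59 wt%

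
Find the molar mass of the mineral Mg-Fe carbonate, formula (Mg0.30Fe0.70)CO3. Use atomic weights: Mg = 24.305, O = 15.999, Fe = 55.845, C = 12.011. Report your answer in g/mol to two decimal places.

106.39 g/mol

The formula mass is the sum 0.30*24.305 + 0.70*55.845 + 1*12.011 + 3*15.999.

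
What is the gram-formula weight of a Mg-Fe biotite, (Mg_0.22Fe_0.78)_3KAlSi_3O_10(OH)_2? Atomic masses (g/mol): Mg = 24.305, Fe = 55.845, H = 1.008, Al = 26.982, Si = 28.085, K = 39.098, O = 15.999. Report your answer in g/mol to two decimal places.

491.06 g/mol

Mg: 0.66 × 24.305 = 16.0413
Fe: 2.34 × 55.845 = 130.6773
K: 1 × 39.098 = 39.0980
Al: 1 × 26.982 = 26.9820
Si: 3 × 28.085 = 84.2550
O: 12 × 15.999 = 191.9880
H: 2 × 1.008 = 2.0160
Summing the contributions gives the formula mass.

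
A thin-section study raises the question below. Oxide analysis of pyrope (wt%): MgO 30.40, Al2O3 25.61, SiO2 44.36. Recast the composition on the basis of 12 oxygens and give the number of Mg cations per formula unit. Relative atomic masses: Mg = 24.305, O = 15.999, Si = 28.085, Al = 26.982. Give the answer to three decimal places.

3.033 Mg apfu

30.40 wt% MgO ÷ 40.304 g/mol = 0.75427 mol, giving 0.75427 Mg and 0.75427 O.
25.61 wt% Al2O3 ÷ 101.961 g/mol = 0.25117 mol, giving 0.50234 Al and 0.75351 O.
44.36 wt% SiO2 ÷ 60.083 g/mol = 0.73831 mol, giving 0.73831 Si and 1.47662 O.
Oxygen sums to 2.98440; scaling by 12/2.98440 = 4.02091 puts the formula on 12 O.
Mg: 0.75427 × 4.02091 = 3.033 atoms per formula unit.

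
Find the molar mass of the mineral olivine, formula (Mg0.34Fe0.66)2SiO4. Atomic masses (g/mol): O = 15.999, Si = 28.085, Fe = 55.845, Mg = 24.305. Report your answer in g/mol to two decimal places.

182.32 g/mol

Mg: 0.68 × 24.305 = 16.5274
Fe: 1.32 × 55.845 = 73.7154
Si: 1 × 28.085 = 28.0850
O: 4 × 15.999 = 63.9960
Summing the contributions gives the formula mass.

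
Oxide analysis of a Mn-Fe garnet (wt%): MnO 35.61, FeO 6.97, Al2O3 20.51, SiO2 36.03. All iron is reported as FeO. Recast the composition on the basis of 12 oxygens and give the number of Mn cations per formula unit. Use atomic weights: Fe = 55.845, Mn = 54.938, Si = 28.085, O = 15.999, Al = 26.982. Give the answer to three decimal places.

2.508 Mn apfu

MnO: 35.61/70.937 = 0.50199 mol → 0.50199 mol Mn, 0.50199 mol O.
FeO: 6.97/71.844 = 0.09702 mol → 0.09702 mol Fe, 0.09702 mol O.
Al2O3: 20.51/101.961 = 0.20116 mol → 0.40232 mol Al, 0.60348 mol O.
SiO2: 36.03/60.083 = 0.59967 mol → 0.59967 mol Si, 1.19934 mol O.
Total oxygen = 2.40183 mol. Normalization factor = 12/2.40183 = 4.99619.
Mn per 12 O = 0.50199 × 4.99619 = 2.508.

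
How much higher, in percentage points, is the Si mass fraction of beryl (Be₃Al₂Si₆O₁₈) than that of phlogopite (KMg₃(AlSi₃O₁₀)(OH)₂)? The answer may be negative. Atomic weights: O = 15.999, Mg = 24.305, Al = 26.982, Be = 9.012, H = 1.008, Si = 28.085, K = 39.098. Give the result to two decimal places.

First mineral: 168.510 g Si in 537.492 g formula = 31.35 wt% Si.
Second mineral: 84.255 g Si in 417.254 g formula = 20.19 wt% Si.
31.35% − 20.19% gives a difference of 11.16 percentage points.

11.16 percentage points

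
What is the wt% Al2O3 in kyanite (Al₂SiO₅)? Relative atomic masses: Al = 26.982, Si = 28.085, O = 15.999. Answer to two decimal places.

62.92 wt%

Molar mass of Al₂SiO₅ = 2·26.982 + 1·28.085 + 5·15.999 = 162.044 g/mol.
Each formula unit contains 2 Al, equivalent to 2/2 = 1.0000 mol Al2O3.
M(Al2O3) = 2×26.982 + 3×15.999 = 101.961 g/mol.
Mass of Al2O3 per formula unit = 1.0000 × 101.961 = 101.961 g.
Al2O3 wt% = 101.961 / 162.044 × 100 = 62.92%.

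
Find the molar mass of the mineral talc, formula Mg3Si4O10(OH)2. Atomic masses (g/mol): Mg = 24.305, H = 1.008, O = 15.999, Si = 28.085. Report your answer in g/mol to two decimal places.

379.26 g/mol

Mg: 3 × 24.305 = 72.9150
Si: 4 × 28.085 = 112.3400
O: 12 × 15.999 = 191.9880
H: 2 × 1.008 = 2.0160
Summing the contributions gives the formula mass.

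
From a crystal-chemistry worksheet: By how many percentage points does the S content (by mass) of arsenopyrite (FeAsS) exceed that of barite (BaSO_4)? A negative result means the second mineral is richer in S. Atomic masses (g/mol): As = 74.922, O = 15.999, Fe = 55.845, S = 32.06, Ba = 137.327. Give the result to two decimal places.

5.95 percentage points

M(FeAsS) = 162.827 g/mol, so wt% S = 32.060/162.827 × 100 = 19.69%.
M(BaSO_4) = 233.383 g/mol, so wt% S = 32.060/233.383 × 100 = 13.74%.
19.69 − 13.74 = 5.95 pp.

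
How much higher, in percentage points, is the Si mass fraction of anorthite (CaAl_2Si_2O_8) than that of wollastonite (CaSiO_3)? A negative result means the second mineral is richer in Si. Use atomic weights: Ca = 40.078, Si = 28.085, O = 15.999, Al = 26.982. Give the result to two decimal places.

Si in CaAl_2Si_2O_8: molar mass 278.204 g/mol; 2×28.085 = 56.170 g → 20.19 wt%.
Si in CaSiO_3: molar mass 116.160 g/mol; 1×28.085 = 28.085 g → 24.18 wt%.
Difference = 20.19 − 24.18 = -3.99 percentage points.

-3.99 percentage points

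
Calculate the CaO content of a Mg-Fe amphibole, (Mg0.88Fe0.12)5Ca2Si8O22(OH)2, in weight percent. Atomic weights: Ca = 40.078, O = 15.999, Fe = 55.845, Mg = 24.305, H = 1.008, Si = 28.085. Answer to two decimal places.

Formula mass = 831.277 g/mol.
2 Ca → 2.0000 mol CaO per formula unit; M(CaO) = 56.077, so CaO mass = 112.154 g.
112.154/831.277 × 100 = 13.49 wt%.

13.49 wt%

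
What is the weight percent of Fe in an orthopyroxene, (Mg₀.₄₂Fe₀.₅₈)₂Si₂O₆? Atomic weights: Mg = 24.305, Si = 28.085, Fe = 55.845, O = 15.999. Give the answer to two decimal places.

M((Mg₀.₄₂Fe₀.₅₈)₂Si₂O₆) = 237.360 g/mol.
Fe contributes 1.16 × 55.845 = 64.780 g per mole.
64.780/237.360 = 0.2729 → 27.29%.

27.29 wt%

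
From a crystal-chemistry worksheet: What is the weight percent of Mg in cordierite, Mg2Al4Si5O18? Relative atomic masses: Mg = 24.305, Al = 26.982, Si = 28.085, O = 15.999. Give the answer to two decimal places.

Molar mass of Mg2Al4Si5O18: 2·24.305 + 4·26.982 + 5·28.085 + 18·15.999 = 584.945 g/mol.
Mass of Mg per formula unit: 2 × 24.305 = 48.610 g.
Weight fraction Mg = 48.610 / 584.945 = 0.0831.

8.31 weight percent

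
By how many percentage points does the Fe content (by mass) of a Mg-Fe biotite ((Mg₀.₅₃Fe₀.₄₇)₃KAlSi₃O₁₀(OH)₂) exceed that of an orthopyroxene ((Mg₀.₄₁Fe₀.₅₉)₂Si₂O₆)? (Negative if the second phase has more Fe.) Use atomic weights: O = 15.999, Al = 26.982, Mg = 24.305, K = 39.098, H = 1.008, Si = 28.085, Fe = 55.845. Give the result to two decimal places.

M((Mg₀.₅₃Fe₀.₄₇)₃KAlSi₃O₁₀(OH)₂) = 461.725 g/mol, so wt% Fe = 78.741/461.725 × 100 = 17.05%.
M((Mg₀.₄₁Fe₀.₅₉)₂Si₂O₆) = 237.991 g/mol, so wt% Fe = 65.897/237.991 × 100 = 27.69%.
17.05 − 27.69 = -10.64 pp.

-10.64 percentage points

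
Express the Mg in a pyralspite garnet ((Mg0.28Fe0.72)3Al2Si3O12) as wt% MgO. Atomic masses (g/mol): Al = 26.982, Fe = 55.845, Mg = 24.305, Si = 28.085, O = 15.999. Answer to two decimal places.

M((Mg0.28Fe0.72)3Al2Si3O12) = 471.248 g/mol; M(MgO) = 40.304 g/mol.
Moles MgO per formula unit = 0.84 Mg ÷ 1 = 0.8400.
MgO fraction = (0.8400 × 40.304) / 471.248 = 33.855/471.248 = 0.0718.

7.18 wt%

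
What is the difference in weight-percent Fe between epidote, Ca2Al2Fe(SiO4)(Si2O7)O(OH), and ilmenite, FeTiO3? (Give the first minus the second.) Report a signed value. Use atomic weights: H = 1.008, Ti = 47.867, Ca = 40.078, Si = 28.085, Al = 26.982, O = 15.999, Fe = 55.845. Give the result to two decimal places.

-25.25 percentage points

M(Ca2Al2Fe(SiO4)(Si2O7)O(OH)) = 483.215 g/mol, so wt% Fe = 55.845/483.215 × 100 = 11.56%.
M(FeTiO3) = 151.709 g/mol, so wt% Fe = 55.845/151.709 × 100 = 36.81%.
11.56 − 36.81 = -25.25 pp.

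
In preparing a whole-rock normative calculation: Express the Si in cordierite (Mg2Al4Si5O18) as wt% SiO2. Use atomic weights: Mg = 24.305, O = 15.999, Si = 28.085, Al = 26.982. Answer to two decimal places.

51.36 wt%

Formula mass = 584.945 g/mol.
5 Si → 5.0000 mol SiO2 per formula unit; M(SiO2) = 60.083, so SiO2 mass = 300.415 g.
300.415/584.945 × 100 = 51.36 wt%.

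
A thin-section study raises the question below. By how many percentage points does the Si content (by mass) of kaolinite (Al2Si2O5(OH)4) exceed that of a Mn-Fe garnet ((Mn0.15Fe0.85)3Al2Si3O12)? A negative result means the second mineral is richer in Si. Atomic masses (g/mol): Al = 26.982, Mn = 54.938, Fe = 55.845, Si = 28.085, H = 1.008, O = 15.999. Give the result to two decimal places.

4.82 percentage points

M(Al2Si2O5(OH)4) = 258.157 g/mol, so wt% Si = 56.170/258.157 × 100 = 21.76%.
M((Mn0.15Fe0.85)3Al2Si3O12) = 497.334 g/mol, so wt% Si = 84.255/497.334 × 100 = 16.94%.
21.76 − 16.94 = 4.82 pp.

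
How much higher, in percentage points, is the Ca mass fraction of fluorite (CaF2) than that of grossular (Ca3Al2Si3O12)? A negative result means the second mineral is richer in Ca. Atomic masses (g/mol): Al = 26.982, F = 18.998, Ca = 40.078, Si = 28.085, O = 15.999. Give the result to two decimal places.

24.64 percentage points

First mineral: 40.078 g Ca in 78.074 g formula = 51.33 wt% Ca.
Second mineral: 120.234 g Ca in 450.441 g formula = 26.69 wt% Ca.
51.33% − 26.69% gives a difference of 24.64 percentage points.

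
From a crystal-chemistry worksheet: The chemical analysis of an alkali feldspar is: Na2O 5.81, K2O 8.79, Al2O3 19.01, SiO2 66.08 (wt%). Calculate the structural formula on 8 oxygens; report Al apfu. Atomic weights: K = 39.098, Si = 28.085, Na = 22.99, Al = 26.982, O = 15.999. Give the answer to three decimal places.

Na2O: 5.81/61.979 = 0.09374 mol → 0.18748 mol Na, 0.09374 mol O.
K2O: 8.79/94.195 = 0.09332 mol → 0.18664 mol K, 0.09332 mol O.
Al2O3: 19.01/101.961 = 0.18644 mol → 0.37288 mol Al, 0.55932 mol O.
SiO2: 66.08/60.083 = 1.09981 mol → 1.09981 mol Si, 2.19962 mol O.
Total oxygen = 2.94600 mol. Normalization factor = 8/2.94600 = 2.71555.
Al per 8 O = 0.37288 × 2.71555 = 1.013.

1.013 Al apfu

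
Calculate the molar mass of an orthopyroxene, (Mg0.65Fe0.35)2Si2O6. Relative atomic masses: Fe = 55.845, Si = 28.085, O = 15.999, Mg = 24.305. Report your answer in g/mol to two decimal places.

222.85 g/mol

M = 1.30(24.305) + 0.70(55.845) + 2(28.085) + 6(15.999)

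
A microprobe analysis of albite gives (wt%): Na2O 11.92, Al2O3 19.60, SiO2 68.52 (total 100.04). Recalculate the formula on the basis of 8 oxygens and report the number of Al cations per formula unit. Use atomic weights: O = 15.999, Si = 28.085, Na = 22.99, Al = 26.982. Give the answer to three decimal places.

11.92 wt% Na2O ÷ 61.979 g/mol = 0.19232 mol, giving 0.38464 Na and 0.19232 O.
19.60 wt% Al2O3 ÷ 101.961 g/mol = 0.19223 mol, giving 0.38446 Al and 0.57669 O.
68.52 wt% SiO2 ÷ 60.083 g/mol = 1.14042 mol, giving 1.14042 Si and 2.28084 O.
Oxygen sums to 3.04985; scaling by 8/3.04985 = 2.62308 puts the formula on 8 O.
Al: 0.38446 × 2.62308 = 1.008 atoms per formula unit.

1.008 Al apfu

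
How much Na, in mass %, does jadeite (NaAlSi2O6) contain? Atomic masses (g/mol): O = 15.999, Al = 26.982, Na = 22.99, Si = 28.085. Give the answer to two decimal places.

M(NaAlSi2O6) = 202.136 g/mol.
Na contributes 1 × 22.99 = 22.990 g per mole.
22.990/202.136 = 0.1137 → 11.37%.

11.37 mass %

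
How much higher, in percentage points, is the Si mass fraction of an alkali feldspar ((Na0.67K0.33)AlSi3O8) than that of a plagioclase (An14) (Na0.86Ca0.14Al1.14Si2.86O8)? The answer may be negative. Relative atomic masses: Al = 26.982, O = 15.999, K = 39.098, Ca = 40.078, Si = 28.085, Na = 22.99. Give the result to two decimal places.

1.12 percentage points

First mineral: 84.255 g Si in 267.535 g formula = 31.49 wt% Si.
Second mineral: 80.323 g Si in 264.457 g formula = 30.37 wt% Si.
31.49% − 30.37% gives a difference of 1.12 percentage points.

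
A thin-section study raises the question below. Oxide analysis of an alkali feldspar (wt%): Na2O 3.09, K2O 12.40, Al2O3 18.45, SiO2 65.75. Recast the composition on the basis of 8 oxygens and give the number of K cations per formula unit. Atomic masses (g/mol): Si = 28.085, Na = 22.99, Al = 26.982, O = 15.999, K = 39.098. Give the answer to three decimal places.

0.723 K apfu

Na2O (M=61.979): mol = 0.04986; Na = 0.09972, O = 0.04986.
K2O (M=94.195): mol = 0.13164; K = 0.26328, O = 0.13164.
Al2O3 (M=101.961): mol = 0.18095; Al = 0.36190, O = 0.54285.
SiO2 (M=60.083): mol = 1.09432; Si = 1.09432, O = 2.18864.
ΣO = 2.91299; factor = 8/ΣO = 2.74632.
K apfu = 0.26328 × 2.74632 = 0.723.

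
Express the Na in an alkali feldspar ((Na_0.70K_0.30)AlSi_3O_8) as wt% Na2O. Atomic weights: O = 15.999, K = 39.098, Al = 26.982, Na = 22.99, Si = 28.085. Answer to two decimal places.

8.12 wt%

M((Na_0.70K_0.30)AlSi_3O_8) = 267.051 g/mol; M(Na2O) = 61.979 g/mol.
Moles Na2O per formula unit = 0.70 Na ÷ 2 = 0.3500.
Na2O fraction = (0.3500 × 61.979) / 267.051 = 21.693/267.051 = 0.0812.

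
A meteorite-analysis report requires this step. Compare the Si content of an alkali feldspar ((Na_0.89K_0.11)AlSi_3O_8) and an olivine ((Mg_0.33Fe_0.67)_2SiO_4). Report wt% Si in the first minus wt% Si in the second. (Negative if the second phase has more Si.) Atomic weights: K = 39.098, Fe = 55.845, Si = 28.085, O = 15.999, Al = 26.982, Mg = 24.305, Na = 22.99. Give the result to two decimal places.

Si in (Na_0.89K_0.11)AlSi_3O_8: molar mass 263.991 g/mol; 3×28.085 = 84.255 g → 31.92 wt%.
Si in (Mg_0.33Fe_0.67)_2SiO_4: molar mass 182.955 g/mol; 1×28.085 = 28.085 g → 15.35 wt%.
Difference = 31.92 − 15.35 = 16.57 percentage points.

16.57 percentage points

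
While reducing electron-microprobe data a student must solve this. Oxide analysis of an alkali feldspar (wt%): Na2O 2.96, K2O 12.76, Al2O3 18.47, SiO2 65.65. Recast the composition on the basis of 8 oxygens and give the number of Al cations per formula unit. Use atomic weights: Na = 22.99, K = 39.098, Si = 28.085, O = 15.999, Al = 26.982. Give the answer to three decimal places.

2.96 wt% Na2O ÷ 61.979 g/mol = 0.04776 mol, giving 0.09552 Na and 0.04776 O.
12.76 wt% K2O ÷ 94.195 g/mol = 0.13546 mol, giving 0.27092 K and 0.13546 O.
18.47 wt% Al2O3 ÷ 101.961 g/mol = 0.18115 mol, giving 0.36230 Al and 0.54345 O.
65.65 wt% SiO2 ÷ 60.083 g/mol = 1.09266 mol, giving 1.09266 Si and 2.18532 O.
Oxygen sums to 2.91199; scaling by 8/2.91199 = 2.74726 puts the formula on 8 O.
Al: 0.36230 × 2.74726 = 0.995 atoms per formula unit.

0.995 Al apfu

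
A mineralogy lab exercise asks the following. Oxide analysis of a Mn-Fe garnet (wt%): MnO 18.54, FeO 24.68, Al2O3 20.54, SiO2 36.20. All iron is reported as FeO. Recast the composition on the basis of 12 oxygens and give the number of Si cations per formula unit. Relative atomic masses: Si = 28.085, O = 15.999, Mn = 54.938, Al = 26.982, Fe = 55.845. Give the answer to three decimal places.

2.995 Si apfu

MnO (M=70.937): mol = 0.26136; Mn = 0.26136, O = 0.26136.
FeO (M=71.844): mol = 0.34352; Fe = 0.34352, O = 0.34352.
Al2O3 (M=101.961): mol = 0.20145; Al = 0.40290, O = 0.60435.
SiO2 (M=60.083): mol = 0.60250; Si = 0.60250, O = 1.20500.
ΣO = 2.41423; factor = 12/ΣO = 4.97053.
Si apfu = 0.60250 × 4.97053 = 2.995.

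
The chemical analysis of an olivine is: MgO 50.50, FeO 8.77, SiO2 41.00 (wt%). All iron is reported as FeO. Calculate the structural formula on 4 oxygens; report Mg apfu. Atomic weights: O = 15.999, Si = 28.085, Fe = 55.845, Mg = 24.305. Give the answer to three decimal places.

1.829 Mg apfu

MgO: 50.50/40.304 = 1.25298 mol → 1.25298 mol Mg, 1.25298 mol O.
FeO: 8.77/71.844 = 0.12207 mol → 0.12207 mol Fe, 0.12207 mol O.
SiO2: 41.00/60.083 = 0.68239 mol → 0.68239 mol Si, 1.36478 mol O.
Total oxygen = 2.73983 mol. Normalization factor = 4/2.73983 = 1.45994.
Mg per 4 O = 1.25298 × 1.45994 = 1.829.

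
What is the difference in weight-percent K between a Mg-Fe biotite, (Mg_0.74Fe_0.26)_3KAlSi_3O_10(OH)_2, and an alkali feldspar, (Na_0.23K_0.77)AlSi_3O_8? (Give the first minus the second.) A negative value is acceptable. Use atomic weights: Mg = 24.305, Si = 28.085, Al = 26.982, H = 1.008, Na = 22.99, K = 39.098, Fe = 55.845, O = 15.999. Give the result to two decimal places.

-2.11 percentage points

First mineral: 39.098 g K in 441.855 g formula = 8.85 wt% K.
Second mineral: 30.105 g K in 274.622 g formula = 10.96 wt% K.
8.85% − 10.96% gives a difference of -2.11 percentage points.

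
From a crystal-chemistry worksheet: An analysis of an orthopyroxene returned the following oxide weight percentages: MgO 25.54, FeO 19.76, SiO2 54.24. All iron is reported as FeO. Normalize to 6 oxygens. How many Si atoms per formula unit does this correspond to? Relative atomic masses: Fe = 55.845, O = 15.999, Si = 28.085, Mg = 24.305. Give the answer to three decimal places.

MgO: 25.54/40.304 = 0.63368 mol → 0.63368 mol Mg, 0.63368 mol O.
FeO: 19.76/71.844 = 0.27504 mol → 0.27504 mol Fe, 0.27504 mol O.
SiO2: 54.24/60.083 = 0.90275 mol → 0.90275 mol Si, 1.80550 mol O.
Total oxygen = 2.71422 mol. Normalization factor = 6/2.71422 = 2.21058.
Si per 6 O = 0.90275 × 2.21058 = 1.996.

1.996 Si apfu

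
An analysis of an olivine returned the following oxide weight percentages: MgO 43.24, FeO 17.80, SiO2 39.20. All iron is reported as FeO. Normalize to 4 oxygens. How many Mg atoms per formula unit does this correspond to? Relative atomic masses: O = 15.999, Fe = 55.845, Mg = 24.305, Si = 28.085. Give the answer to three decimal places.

1.635 Mg apfu

MgO: 43.24/40.304 = 1.07285 mol → 1.07285 mol Mg, 1.07285 mol O.
FeO: 17.80/71.844 = 0.24776 mol → 0.24776 mol Fe, 0.24776 mol O.
SiO2: 39.20/60.083 = 0.65243 mol → 0.65243 mol Si, 1.30486 mol O.
Total oxygen = 2.62547 mol. Normalization factor = 4/2.62547 = 1.52354.
Mg per 4 O = 1.07285 × 1.52354 = 1.635.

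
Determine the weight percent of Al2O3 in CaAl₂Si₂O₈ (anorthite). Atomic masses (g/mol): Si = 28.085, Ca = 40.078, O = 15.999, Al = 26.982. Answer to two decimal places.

36.65 wt%

M(CaAl₂Si₂O₈) = 278.204 g/mol; M(Al2O3) = 101.961 g/mol.
Moles Al2O3 per formula unit = 2 Al ÷ 2 = 1.0000.
Al2O3 fraction = (1.0000 × 101.961) / 278.204 = 101.961/278.204 = 0.3665.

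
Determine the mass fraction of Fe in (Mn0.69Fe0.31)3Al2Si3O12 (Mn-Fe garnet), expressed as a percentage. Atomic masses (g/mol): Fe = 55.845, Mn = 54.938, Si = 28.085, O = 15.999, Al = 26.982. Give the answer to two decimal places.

Formula mass = 2.07*54.938 + 0.93*55.845 + 2*26.982 + 3*28.085 + 12*15.999 = 495.865 g/mol, of which 51.936 g is Fe.
So Fe makes up 51.936/495.865 = 0.1047 of the mass, i.e. 10.47%.

10.47 wt%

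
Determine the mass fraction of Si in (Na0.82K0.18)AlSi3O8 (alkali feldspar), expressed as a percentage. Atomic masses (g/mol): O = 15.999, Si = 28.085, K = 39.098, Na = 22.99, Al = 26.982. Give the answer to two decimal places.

Formula mass = 0.82*22.99 + 0.18*39.098 + 1*26.982 + 3*28.085 + 8*15.999 = 265.118 g/mol, of which 84.255 g is Si.
So Si makes up 84.255/265.118 = 0.3178 of the mass, i.e. 31.78%.

31.78 weight percent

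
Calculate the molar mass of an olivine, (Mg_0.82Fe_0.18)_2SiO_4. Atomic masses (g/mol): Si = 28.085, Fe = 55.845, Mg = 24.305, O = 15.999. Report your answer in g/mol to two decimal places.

152.05 g/mol

M = 1.64×24.305 + 0.36×55.845 + 1×28.085 + 4×15.999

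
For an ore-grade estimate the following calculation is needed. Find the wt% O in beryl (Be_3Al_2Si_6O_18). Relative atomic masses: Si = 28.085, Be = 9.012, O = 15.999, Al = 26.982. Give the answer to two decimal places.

Molar mass of Be_3Al_2Si_6O_18: 3×9.012 + 2×26.982 + 6×28.085 + 18×15.999 = 537.492 g/mol.
Mass of O per formula unit: 18 × 15.999 = 287.982 g.
Weight fraction O = 287.982 / 537.492 = 0.5358.

53.58 weight percent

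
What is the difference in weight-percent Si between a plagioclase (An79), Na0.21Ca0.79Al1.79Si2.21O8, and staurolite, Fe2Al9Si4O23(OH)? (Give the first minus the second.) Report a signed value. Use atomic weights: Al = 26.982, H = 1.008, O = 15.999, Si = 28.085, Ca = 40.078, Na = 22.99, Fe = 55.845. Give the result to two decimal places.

9.39 percentage points

First mineral: 62.068 g Si in 274.847 g formula = 22.58 wt% Si.
Second mineral: 112.340 g Si in 851.852 g formula = 13.19 wt% Si.
22.58% − 13.19% gives a difference of 9.39 percentage points.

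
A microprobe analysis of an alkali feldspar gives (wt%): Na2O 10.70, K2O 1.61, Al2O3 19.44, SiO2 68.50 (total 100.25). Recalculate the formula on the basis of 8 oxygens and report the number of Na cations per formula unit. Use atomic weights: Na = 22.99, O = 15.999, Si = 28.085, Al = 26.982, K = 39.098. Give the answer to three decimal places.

0.908 Na apfu

10.70 wt% Na2O ÷ 61.979 g/mol = 0.17264 mol, giving 0.34528 Na and 0.17264 O.
1.61 wt% K2O ÷ 94.195 g/mol = 0.01709 mol, giving 0.03418 K and 0.01709 O.
19.44 wt% Al2O3 ÷ 101.961 g/mol = 0.19066 mol, giving 0.38132 Al and 0.57198 O.
68.50 wt% SiO2 ÷ 60.083 g/mol = 1.14009 mol, giving 1.14009 Si and 2.28018 O.
Oxygen sums to 3.04189; scaling by 8/3.04189 = 2.62994 puts the formula on 8 O.
Na: 0.34528 × 2.62994 = 0.908 atoms per formula unit.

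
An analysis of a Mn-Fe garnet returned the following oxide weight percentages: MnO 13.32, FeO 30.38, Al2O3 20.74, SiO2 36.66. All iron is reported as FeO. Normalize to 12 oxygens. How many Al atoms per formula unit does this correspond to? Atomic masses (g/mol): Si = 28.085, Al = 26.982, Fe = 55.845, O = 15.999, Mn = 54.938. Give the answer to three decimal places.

2.000 Al apfu

MnO (M=70.937): mol = 0.18777; Mn = 0.18777, O = 0.18777.
FeO (M=71.844): mol = 0.42286; Fe = 0.42286, O = 0.42286.
Al2O3 (M=101.961): mol = 0.20341; Al = 0.40682, O = 0.61023.
SiO2 (M=60.083): mol = 0.61016; Si = 0.61016, O = 1.22032.
ΣO = 2.44118; factor = 12/ΣO = 4.91566.
Al apfu = 0.40682 × 4.91566 = 2.000.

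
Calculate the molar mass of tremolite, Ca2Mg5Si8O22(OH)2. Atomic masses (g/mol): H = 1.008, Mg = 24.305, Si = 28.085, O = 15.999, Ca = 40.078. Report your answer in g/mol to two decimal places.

812.35 g/mol

Ca: 2 × 40.078 = 80.1560
Mg: 5 × 24.305 = 121.5250
Si: 8 × 28.085 = 224.6800
O: 24 × 15.999 = 383.9760
H: 2 × 1.008 = 2.0160
Summing the contributions gives the formula mass.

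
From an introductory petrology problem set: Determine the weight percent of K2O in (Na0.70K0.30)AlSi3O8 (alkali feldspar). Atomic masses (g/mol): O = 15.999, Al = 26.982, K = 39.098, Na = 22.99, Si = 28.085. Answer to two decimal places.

M((Na0.70K0.30)AlSi3O8) = 267.051 g/mol; M(K2O) = 94.195 g/mol.
Moles K2O per formula unit = 0.30 K ÷ 2 = 0.1500.
K2O fraction = (0.1500 × 94.195) / 267.051 = 14.129/267.051 = 0.0529.

5.29 wt%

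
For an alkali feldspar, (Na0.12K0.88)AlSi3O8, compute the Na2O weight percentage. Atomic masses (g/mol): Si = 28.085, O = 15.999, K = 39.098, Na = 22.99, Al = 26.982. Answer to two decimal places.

Molar mass of (Na0.12K0.88)AlSi3O8 = 0.12×22.99 + 0.88×39.098 + 1×26.982 + 3×28.085 + 8×15.999 = 276.394 g/mol.
Each formula unit contains 0.12 Na, equivalent to 0.12/2 = 0.0600 mol Na2O.
M(Na2O) = 2×22.99 + 1×15.999 = 61.979 g/mol.
Mass of Na2O per formula unit = 0.0600 × 61.979 = 3.719 g.
Na2O wt% = 3.719 / 276.394 × 100 = 1.35%.

1.35 wt%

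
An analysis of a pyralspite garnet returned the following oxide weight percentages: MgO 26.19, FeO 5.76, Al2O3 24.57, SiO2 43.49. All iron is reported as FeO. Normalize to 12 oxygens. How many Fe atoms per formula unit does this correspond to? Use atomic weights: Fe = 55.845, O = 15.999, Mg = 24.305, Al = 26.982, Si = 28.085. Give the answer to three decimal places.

0.332 Fe apfu

MgO (M=40.304): mol = 0.64981; Mg = 0.64981, O = 0.64981.
FeO (M=71.844): mol = 0.08017; Fe = 0.08017, O = 0.08017.
Al2O3 (M=101.961): mol = 0.24097; Al = 0.48194, O = 0.72291.
SiO2 (M=60.083): mol = 0.72383; Si = 0.72383, O = 1.44766.
ΣO = 2.90055; factor = 12/ΣO = 4.13715.
Fe apfu = 0.08017 × 4.13715 = 0.332.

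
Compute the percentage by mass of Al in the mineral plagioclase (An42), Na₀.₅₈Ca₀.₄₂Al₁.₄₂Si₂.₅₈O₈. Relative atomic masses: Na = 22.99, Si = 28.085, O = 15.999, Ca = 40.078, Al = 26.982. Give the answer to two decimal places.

14.25 mass %

Molar mass of Na₀.₅₈Ca₀.₄₂Al₁.₄₂Si₂.₅₈O₈: 0.58×22.99 + 0.42×40.078 + 1.42×26.982 + 2.58×28.085 + 8×15.999 = 268.933 g/mol.
Mass of Al per formula unit: 1.42 × 26.982 = 38.314 g.
Weight fraction Al = 38.314 / 268.933 = 0.1425.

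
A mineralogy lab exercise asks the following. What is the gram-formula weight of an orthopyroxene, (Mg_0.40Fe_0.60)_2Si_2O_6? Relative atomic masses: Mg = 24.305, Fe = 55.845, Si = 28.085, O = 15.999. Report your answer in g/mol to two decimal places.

Mg: 0.80 × 24.305 = 19.4440
Fe: 1.20 × 55.845 = 67.0140
Si: 2 × 28.085 = 56.1700
O: 6 × 15.999 = 95.9940
Summing the contributions gives the formula mass.

238.62 g/mol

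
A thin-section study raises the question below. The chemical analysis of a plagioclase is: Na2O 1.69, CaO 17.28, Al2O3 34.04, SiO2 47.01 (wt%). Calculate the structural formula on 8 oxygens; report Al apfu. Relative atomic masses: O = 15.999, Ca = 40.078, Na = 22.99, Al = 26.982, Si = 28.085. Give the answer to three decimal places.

1.841 Al apfu

1.69 wt% Na2O ÷ 61.979 g/mol = 0.02727 mol, giving 0.05454 Na and 0.02727 O.
17.28 wt% CaO ÷ 56.077 g/mol = 0.30815 mol, giving 0.30815 Ca and 0.30815 O.
34.04 wt% Al2O3 ÷ 101.961 g/mol = 0.33385 mol, giving 0.66770 Al and 1.00155 O.
47.01 wt% SiO2 ÷ 60.083 g/mol = 0.78242 mol, giving 0.78242 Si and 1.56484 O.
Oxygen sums to 2.90181; scaling by 8/2.90181 = 2.75690 puts the formula on 8 O.
Al: 0.66770 × 2.75690 = 1.841 atoms per formula unit.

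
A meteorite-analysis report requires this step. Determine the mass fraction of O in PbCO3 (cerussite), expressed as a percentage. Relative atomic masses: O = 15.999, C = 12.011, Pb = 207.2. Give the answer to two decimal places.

M(PbCO3) = 267.208 g/mol.
O contributes 3 × 15.999 = 47.997 g per mole.
47.997/267.208 = 0.1796 → 17.96%.

17.96 wt%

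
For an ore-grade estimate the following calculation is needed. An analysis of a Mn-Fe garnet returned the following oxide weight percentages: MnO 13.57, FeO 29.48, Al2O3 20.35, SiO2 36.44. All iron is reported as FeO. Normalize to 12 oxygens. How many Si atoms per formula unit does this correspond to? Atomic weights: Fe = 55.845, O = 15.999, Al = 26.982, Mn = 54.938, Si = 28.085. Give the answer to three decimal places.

3.016 Si apfu

MnO: 13.57/70.937 = 0.19130 mol → 0.19130 mol Mn, 0.19130 mol O.
FeO: 29.48/71.844 = 0.41033 mol → 0.41033 mol Fe, 0.41033 mol O.
Al2O3: 20.35/101.961 = 0.19959 mol → 0.39918 mol Al, 0.59877 mol O.
SiO2: 36.44/60.083 = 0.60649 mol → 0.60649 mol Si, 1.21298 mol O.
Total oxygen = 2.41338 mol. Normalization factor = 12/2.41338 = 4.97228.
Si per 12 O = 0.60649 × 4.97228 = 3.016.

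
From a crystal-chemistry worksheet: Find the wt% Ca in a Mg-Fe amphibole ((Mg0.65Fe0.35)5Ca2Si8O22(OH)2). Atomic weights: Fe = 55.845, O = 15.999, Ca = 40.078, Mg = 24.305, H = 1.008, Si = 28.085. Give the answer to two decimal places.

Formula mass = 3.25·24.305 + 1.75·55.845 + 2·40.078 + 8·28.085 + 24·15.999 + 2·1.008 = 867.548 g/mol, of which 80.156 g is Ca.
So Ca makes up 80.156/867.548 = 0.0924 of the mass, i.e. 9.24%.

9.24 mass %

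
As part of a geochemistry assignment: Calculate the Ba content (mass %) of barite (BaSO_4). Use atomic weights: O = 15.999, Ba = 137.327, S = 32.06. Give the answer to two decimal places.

Molar mass of BaSO_4: 1×137.327 + 1×32.06 + 4×15.999 = 233.383 g/mol.
Mass of Ba per formula unit: 1 × 137.327 = 137.327 g.
Weight fraction Ba = 137.327 / 233.383 = 0.5884.

58.84 mass %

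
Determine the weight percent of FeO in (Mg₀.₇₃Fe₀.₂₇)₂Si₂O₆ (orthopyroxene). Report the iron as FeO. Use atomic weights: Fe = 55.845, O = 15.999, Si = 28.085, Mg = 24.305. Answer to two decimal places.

Formula mass = 217.806 g/mol.
0.54 Fe → 0.5400 mol FeO per formula unit; M(FeO) = 71.844, so FeO mass = 38.796 g.
38.796/217.806 × 100 = 17.81 wt%.

17.81 wt%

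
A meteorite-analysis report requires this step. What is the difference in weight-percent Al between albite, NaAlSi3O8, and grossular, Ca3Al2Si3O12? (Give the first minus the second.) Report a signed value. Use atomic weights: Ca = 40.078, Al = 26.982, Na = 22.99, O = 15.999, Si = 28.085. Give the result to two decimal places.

-1.69 percentage points

Al in NaAlSi3O8: molar mass 262.219 g/mol; 1×26.982 = 26.982 g → 10.29 wt%.
Al in Ca3Al2Si3O12: molar mass 450.441 g/mol; 2×26.982 = 53.964 g → 11.98 wt%.
Difference = 10.29 − 11.98 = -1.69 percentage points.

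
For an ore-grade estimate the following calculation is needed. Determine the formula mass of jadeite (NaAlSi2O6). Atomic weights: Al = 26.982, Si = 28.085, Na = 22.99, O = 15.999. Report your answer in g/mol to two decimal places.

M = 1×22.99 + 1×26.982 + 2×28.085 + 6×15.999

202.14 g/mol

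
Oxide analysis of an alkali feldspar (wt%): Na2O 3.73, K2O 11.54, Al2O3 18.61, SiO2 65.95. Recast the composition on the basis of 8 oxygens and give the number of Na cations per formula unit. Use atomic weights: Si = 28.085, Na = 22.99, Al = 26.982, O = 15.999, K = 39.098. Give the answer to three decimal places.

3.73 wt% Na2O ÷ 61.979 g/mol = 0.06018 mol, giving 0.12036 Na and 0.06018 O.
11.54 wt% K2O ÷ 94.195 g/mol = 0.12251 mol, giving 0.24502 K and 0.12251 O.
18.61 wt% Al2O3 ÷ 101.961 g/mol = 0.18252 mol, giving 0.36504 Al and 0.54756 O.
65.95 wt% SiO2 ÷ 60.083 g/mol = 1.09765 mol, giving 1.09765 Si and 2.19530 O.
Oxygen sums to 2.92555; scaling by 8/2.92555 = 2.73453 puts the formula on 8 O.
Na: 0.12036 × 2.73453 = 0.329 atoms per formula unit.

0.329 Na apfu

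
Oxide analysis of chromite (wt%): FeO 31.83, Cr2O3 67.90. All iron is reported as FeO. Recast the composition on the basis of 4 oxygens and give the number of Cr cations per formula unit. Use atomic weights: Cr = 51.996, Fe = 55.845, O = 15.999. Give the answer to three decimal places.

31.83 wt% FeO ÷ 71.844 g/mol = 0.44304 mol, giving 0.44304 Fe and 0.44304 O.
67.90 wt% Cr2O3 ÷ 151.989 g/mol = 0.44674 mol, giving 0.89348 Cr and 1.34022 O.
Oxygen sums to 1.78326; scaling by 4/1.78326 = 2.24308 puts the formula on 4 O.
Cr: 0.89348 × 2.24308 = 2.004 atoms per formula unit.

2.004 Cr apfu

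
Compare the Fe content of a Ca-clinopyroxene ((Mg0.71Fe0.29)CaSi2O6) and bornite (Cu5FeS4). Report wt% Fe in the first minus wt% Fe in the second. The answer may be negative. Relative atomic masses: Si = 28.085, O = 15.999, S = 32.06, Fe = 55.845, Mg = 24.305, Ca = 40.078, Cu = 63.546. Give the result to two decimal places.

Fe in (Mg0.71Fe0.29)CaSi2O6: molar mass 225.694 g/mol; 0.29×55.845 = 16.195 g → 7.18 wt%.
Fe in Cu5FeS4: molar mass 501.815 g/mol; 1×55.845 = 55.845 g → 11.13 wt%.
Difference = 7.18 − 11.13 = -3.95 percentage points.

-3.95 percentage points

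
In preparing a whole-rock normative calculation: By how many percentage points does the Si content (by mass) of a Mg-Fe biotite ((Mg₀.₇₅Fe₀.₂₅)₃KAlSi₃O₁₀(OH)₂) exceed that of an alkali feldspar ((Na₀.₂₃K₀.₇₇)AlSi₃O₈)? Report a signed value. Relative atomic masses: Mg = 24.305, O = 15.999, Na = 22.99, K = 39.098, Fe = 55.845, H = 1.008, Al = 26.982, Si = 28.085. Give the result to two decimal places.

-11.57 percentage points

M((Mg₀.₇₅Fe₀.₂₅)₃KAlSi₃O₁₀(OH)₂) = 440.909 g/mol, so wt% Si = 84.255/440.909 × 100 = 19.11%.
M((Na₀.₂₃K₀.₇₇)AlSi₃O₈) = 274.622 g/mol, so wt% Si = 84.255/274.622 × 100 = 30.68%.
19.11 − 30.68 = -11.57 pp.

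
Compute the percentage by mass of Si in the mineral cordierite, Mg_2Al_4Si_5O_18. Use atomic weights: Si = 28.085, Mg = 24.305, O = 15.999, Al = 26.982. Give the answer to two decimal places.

24.01 wt%

M(Mg_2Al_4Si_5O_18) = 584.945 g/mol.
Si contributes 5 × 28.085 = 140.425 g per mole.
140.425/584.945 = 0.2401 → 24.01%.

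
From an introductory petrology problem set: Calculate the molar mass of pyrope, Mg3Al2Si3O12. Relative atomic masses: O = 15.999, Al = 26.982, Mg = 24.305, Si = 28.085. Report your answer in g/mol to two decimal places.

Mg: 3 × 24.305 = 72.9150
Al: 2 × 26.982 = 53.9640
Si: 3 × 28.085 = 84.2550
O: 12 × 15.999 = 191.9880
Summing the contributions gives the formula mass.

403.12 g/mol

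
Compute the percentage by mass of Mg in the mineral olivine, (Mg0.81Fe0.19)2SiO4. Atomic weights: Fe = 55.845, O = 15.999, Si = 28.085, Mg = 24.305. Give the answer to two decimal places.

Molar mass of (Mg0.81Fe0.19)2SiO4: 1.62·24.305 + 0.38·55.845 + 1·28.085 + 4·15.999 = 152.676 g/mol.
Mass of Mg per formula unit: 1.62 × 24.305 = 39.374 g.
Weight fraction Mg = 39.374 / 152.676 = 0.2579.

25.79 weight percent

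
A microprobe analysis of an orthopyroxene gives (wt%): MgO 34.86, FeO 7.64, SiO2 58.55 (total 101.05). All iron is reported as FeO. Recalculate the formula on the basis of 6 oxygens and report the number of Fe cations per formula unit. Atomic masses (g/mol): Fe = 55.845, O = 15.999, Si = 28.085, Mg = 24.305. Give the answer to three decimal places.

0.218 Fe apfu

MgO (M=40.304): mol = 0.86493; Mg = 0.86493, O = 0.86493.
FeO (M=71.844): mol = 0.10634; Fe = 0.10634, O = 0.10634.
SiO2 (M=60.083): mol = 0.97449; Si = 0.97449, O = 1.94898.
ΣO = 2.92025; factor = 6/ΣO = 2.05462.
Fe apfu = 0.10634 × 2.05462 = 0.218.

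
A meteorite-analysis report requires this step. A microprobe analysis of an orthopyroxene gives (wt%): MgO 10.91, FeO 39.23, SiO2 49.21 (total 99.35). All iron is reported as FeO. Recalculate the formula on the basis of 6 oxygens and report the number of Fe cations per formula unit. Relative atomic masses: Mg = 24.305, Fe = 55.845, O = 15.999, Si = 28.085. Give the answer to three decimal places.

MgO (M=40.304): mol = 0.27069; Mg = 0.27069, O = 0.27069.
FeO (M=71.844): mol = 0.54604; Fe = 0.54604, O = 0.54604.
SiO2 (M=60.083): mol = 0.81903; Si = 0.81903, O = 1.63806.
ΣO = 2.45479; factor = 6/ΣO = 2.44420.
Fe apfu = 0.54604 × 2.44420 = 1.335.

1.335 Fe apfu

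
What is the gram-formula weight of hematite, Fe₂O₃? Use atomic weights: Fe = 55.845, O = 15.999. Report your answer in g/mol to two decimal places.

159.69 g/mol

The formula mass is the sum 2×55.845 + 3×15.999.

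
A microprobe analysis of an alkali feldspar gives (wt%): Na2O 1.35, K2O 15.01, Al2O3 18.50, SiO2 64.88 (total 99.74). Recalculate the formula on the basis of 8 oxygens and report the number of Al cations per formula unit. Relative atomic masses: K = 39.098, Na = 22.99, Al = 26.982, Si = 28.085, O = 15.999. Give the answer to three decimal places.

Na2O: 1.35/61.979 = 0.02178 mol → 0.04356 mol Na, 0.02178 mol O.
K2O: 15.01/94.195 = 0.15935 mol → 0.31870 mol K, 0.15935 mol O.
Al2O3: 18.50/101.961 = 0.18144 mol → 0.36288 mol Al, 0.54432 mol O.
SiO2: 64.88/60.083 = 1.07984 mol → 1.07984 mol Si, 2.15968 mol O.
Total oxygen = 2.88513 mol. Normalization factor = 8/2.88513 = 2.77284.
Al per 8 O = 0.36288 × 2.77284 = 1.006.

1.006 Al apfu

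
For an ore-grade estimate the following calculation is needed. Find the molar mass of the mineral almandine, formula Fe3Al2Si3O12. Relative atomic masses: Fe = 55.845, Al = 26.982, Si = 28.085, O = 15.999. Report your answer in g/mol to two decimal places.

M = 3×55.845 + 2×26.982 + 3×28.085 + 12×15.999

497.74 g/mol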